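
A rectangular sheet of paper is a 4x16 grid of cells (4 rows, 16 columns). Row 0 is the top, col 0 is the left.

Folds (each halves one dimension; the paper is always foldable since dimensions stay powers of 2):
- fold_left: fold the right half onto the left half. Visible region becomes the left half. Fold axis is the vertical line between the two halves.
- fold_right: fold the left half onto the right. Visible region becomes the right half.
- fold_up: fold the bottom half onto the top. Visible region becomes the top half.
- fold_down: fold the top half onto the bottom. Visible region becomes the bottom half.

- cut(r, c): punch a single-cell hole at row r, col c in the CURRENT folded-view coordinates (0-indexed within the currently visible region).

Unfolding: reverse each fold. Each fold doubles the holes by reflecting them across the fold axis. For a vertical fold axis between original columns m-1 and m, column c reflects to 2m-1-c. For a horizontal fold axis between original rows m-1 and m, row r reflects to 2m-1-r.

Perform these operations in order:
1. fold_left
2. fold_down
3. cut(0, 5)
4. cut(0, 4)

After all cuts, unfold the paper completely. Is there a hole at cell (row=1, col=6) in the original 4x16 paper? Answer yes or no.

Op 1 fold_left: fold axis v@8; visible region now rows[0,4) x cols[0,8) = 4x8
Op 2 fold_down: fold axis h@2; visible region now rows[2,4) x cols[0,8) = 2x8
Op 3 cut(0, 5): punch at orig (2,5); cuts so far [(2, 5)]; region rows[2,4) x cols[0,8) = 2x8
Op 4 cut(0, 4): punch at orig (2,4); cuts so far [(2, 4), (2, 5)]; region rows[2,4) x cols[0,8) = 2x8
Unfold 1 (reflect across h@2): 4 holes -> [(1, 4), (1, 5), (2, 4), (2, 5)]
Unfold 2 (reflect across v@8): 8 holes -> [(1, 4), (1, 5), (1, 10), (1, 11), (2, 4), (2, 5), (2, 10), (2, 11)]
Holes: [(1, 4), (1, 5), (1, 10), (1, 11), (2, 4), (2, 5), (2, 10), (2, 11)]

Answer: no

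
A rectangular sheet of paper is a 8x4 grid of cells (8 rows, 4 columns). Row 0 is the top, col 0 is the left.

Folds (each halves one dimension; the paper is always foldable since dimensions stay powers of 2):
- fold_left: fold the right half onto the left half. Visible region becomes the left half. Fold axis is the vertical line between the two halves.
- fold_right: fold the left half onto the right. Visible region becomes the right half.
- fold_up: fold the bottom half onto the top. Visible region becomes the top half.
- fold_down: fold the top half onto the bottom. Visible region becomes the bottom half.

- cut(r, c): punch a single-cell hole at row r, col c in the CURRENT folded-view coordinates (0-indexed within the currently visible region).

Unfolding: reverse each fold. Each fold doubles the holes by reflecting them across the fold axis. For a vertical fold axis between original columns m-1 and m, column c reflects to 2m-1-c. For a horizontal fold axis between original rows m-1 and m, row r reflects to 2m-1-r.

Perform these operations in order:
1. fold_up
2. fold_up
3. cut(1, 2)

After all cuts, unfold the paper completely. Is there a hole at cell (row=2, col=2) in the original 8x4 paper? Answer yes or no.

Op 1 fold_up: fold axis h@4; visible region now rows[0,4) x cols[0,4) = 4x4
Op 2 fold_up: fold axis h@2; visible region now rows[0,2) x cols[0,4) = 2x4
Op 3 cut(1, 2): punch at orig (1,2); cuts so far [(1, 2)]; region rows[0,2) x cols[0,4) = 2x4
Unfold 1 (reflect across h@2): 2 holes -> [(1, 2), (2, 2)]
Unfold 2 (reflect across h@4): 4 holes -> [(1, 2), (2, 2), (5, 2), (6, 2)]
Holes: [(1, 2), (2, 2), (5, 2), (6, 2)]

Answer: yes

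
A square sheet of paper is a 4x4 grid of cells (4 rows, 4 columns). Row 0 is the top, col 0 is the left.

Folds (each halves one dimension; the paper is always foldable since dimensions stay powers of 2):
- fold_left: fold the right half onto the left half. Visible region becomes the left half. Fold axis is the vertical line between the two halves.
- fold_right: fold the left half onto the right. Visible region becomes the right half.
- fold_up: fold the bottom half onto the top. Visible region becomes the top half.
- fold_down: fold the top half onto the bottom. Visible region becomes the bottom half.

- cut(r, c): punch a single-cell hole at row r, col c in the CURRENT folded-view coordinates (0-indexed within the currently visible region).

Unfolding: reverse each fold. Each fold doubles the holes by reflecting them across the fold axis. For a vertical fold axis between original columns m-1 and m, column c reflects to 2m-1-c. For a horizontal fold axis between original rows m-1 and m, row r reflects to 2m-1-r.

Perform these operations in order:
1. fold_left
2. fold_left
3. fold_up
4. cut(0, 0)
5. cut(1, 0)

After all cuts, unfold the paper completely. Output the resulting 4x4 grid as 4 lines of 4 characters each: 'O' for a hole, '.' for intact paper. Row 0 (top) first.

Op 1 fold_left: fold axis v@2; visible region now rows[0,4) x cols[0,2) = 4x2
Op 2 fold_left: fold axis v@1; visible region now rows[0,4) x cols[0,1) = 4x1
Op 3 fold_up: fold axis h@2; visible region now rows[0,2) x cols[0,1) = 2x1
Op 4 cut(0, 0): punch at orig (0,0); cuts so far [(0, 0)]; region rows[0,2) x cols[0,1) = 2x1
Op 5 cut(1, 0): punch at orig (1,0); cuts so far [(0, 0), (1, 0)]; region rows[0,2) x cols[0,1) = 2x1
Unfold 1 (reflect across h@2): 4 holes -> [(0, 0), (1, 0), (2, 0), (3, 0)]
Unfold 2 (reflect across v@1): 8 holes -> [(0, 0), (0, 1), (1, 0), (1, 1), (2, 0), (2, 1), (3, 0), (3, 1)]
Unfold 3 (reflect across v@2): 16 holes -> [(0, 0), (0, 1), (0, 2), (0, 3), (1, 0), (1, 1), (1, 2), (1, 3), (2, 0), (2, 1), (2, 2), (2, 3), (3, 0), (3, 1), (3, 2), (3, 3)]

Answer: OOOO
OOOO
OOOO
OOOO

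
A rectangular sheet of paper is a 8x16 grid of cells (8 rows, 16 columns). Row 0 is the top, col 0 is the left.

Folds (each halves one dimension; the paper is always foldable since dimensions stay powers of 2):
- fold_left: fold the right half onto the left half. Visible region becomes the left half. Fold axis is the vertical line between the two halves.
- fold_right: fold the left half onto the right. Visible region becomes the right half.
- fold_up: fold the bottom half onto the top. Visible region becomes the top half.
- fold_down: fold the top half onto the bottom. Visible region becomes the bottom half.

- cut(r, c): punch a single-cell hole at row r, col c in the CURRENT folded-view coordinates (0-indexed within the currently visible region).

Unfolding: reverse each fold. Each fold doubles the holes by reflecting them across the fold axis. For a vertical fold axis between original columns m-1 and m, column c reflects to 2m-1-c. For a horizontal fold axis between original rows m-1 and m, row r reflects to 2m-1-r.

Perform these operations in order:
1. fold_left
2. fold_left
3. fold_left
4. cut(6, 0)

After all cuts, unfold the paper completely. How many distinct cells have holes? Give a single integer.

Op 1 fold_left: fold axis v@8; visible region now rows[0,8) x cols[0,8) = 8x8
Op 2 fold_left: fold axis v@4; visible region now rows[0,8) x cols[0,4) = 8x4
Op 3 fold_left: fold axis v@2; visible region now rows[0,8) x cols[0,2) = 8x2
Op 4 cut(6, 0): punch at orig (6,0); cuts so far [(6, 0)]; region rows[0,8) x cols[0,2) = 8x2
Unfold 1 (reflect across v@2): 2 holes -> [(6, 0), (6, 3)]
Unfold 2 (reflect across v@4): 4 holes -> [(6, 0), (6, 3), (6, 4), (6, 7)]
Unfold 3 (reflect across v@8): 8 holes -> [(6, 0), (6, 3), (6, 4), (6, 7), (6, 8), (6, 11), (6, 12), (6, 15)]

Answer: 8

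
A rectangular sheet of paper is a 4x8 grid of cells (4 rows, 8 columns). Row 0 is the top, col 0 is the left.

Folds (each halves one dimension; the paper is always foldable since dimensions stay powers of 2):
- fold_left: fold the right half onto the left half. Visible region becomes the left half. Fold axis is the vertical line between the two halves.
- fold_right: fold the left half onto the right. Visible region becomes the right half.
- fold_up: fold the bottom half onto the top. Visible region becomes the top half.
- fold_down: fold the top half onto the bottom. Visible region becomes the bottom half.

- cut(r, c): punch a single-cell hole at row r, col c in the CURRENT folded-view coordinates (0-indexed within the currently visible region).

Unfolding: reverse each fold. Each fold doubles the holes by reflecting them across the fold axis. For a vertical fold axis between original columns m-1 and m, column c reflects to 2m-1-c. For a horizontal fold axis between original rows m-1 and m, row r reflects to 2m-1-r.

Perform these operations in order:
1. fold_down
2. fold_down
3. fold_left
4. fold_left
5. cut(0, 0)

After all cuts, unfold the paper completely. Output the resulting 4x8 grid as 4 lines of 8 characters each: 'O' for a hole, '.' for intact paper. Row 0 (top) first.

Op 1 fold_down: fold axis h@2; visible region now rows[2,4) x cols[0,8) = 2x8
Op 2 fold_down: fold axis h@3; visible region now rows[3,4) x cols[0,8) = 1x8
Op 3 fold_left: fold axis v@4; visible region now rows[3,4) x cols[0,4) = 1x4
Op 4 fold_left: fold axis v@2; visible region now rows[3,4) x cols[0,2) = 1x2
Op 5 cut(0, 0): punch at orig (3,0); cuts so far [(3, 0)]; region rows[3,4) x cols[0,2) = 1x2
Unfold 1 (reflect across v@2): 2 holes -> [(3, 0), (3, 3)]
Unfold 2 (reflect across v@4): 4 holes -> [(3, 0), (3, 3), (3, 4), (3, 7)]
Unfold 3 (reflect across h@3): 8 holes -> [(2, 0), (2, 3), (2, 4), (2, 7), (3, 0), (3, 3), (3, 4), (3, 7)]
Unfold 4 (reflect across h@2): 16 holes -> [(0, 0), (0, 3), (0, 4), (0, 7), (1, 0), (1, 3), (1, 4), (1, 7), (2, 0), (2, 3), (2, 4), (2, 7), (3, 0), (3, 3), (3, 4), (3, 7)]

Answer: O..OO..O
O..OO..O
O..OO..O
O..OO..O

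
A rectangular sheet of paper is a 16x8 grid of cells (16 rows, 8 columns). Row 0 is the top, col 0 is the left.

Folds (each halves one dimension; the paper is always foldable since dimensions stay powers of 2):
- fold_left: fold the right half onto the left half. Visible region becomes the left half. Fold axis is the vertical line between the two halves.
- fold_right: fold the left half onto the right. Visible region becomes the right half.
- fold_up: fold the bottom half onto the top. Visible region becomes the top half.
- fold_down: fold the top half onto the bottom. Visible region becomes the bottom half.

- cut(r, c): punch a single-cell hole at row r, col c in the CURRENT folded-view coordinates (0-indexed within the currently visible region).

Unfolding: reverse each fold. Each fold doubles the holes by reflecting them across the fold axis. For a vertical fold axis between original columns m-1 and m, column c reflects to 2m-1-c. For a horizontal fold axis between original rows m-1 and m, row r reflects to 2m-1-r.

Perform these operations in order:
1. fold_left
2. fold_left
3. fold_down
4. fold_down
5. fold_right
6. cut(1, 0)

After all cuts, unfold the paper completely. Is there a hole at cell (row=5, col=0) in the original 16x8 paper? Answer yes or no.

Answer: yes

Derivation:
Op 1 fold_left: fold axis v@4; visible region now rows[0,16) x cols[0,4) = 16x4
Op 2 fold_left: fold axis v@2; visible region now rows[0,16) x cols[0,2) = 16x2
Op 3 fold_down: fold axis h@8; visible region now rows[8,16) x cols[0,2) = 8x2
Op 4 fold_down: fold axis h@12; visible region now rows[12,16) x cols[0,2) = 4x2
Op 5 fold_right: fold axis v@1; visible region now rows[12,16) x cols[1,2) = 4x1
Op 6 cut(1, 0): punch at orig (13,1); cuts so far [(13, 1)]; region rows[12,16) x cols[1,2) = 4x1
Unfold 1 (reflect across v@1): 2 holes -> [(13, 0), (13, 1)]
Unfold 2 (reflect across h@12): 4 holes -> [(10, 0), (10, 1), (13, 0), (13, 1)]
Unfold 3 (reflect across h@8): 8 holes -> [(2, 0), (2, 1), (5, 0), (5, 1), (10, 0), (10, 1), (13, 0), (13, 1)]
Unfold 4 (reflect across v@2): 16 holes -> [(2, 0), (2, 1), (2, 2), (2, 3), (5, 0), (5, 1), (5, 2), (5, 3), (10, 0), (10, 1), (10, 2), (10, 3), (13, 0), (13, 1), (13, 2), (13, 3)]
Unfold 5 (reflect across v@4): 32 holes -> [(2, 0), (2, 1), (2, 2), (2, 3), (2, 4), (2, 5), (2, 6), (2, 7), (5, 0), (5, 1), (5, 2), (5, 3), (5, 4), (5, 5), (5, 6), (5, 7), (10, 0), (10, 1), (10, 2), (10, 3), (10, 4), (10, 5), (10, 6), (10, 7), (13, 0), (13, 1), (13, 2), (13, 3), (13, 4), (13, 5), (13, 6), (13, 7)]
Holes: [(2, 0), (2, 1), (2, 2), (2, 3), (2, 4), (2, 5), (2, 6), (2, 7), (5, 0), (5, 1), (5, 2), (5, 3), (5, 4), (5, 5), (5, 6), (5, 7), (10, 0), (10, 1), (10, 2), (10, 3), (10, 4), (10, 5), (10, 6), (10, 7), (13, 0), (13, 1), (13, 2), (13, 3), (13, 4), (13, 5), (13, 6), (13, 7)]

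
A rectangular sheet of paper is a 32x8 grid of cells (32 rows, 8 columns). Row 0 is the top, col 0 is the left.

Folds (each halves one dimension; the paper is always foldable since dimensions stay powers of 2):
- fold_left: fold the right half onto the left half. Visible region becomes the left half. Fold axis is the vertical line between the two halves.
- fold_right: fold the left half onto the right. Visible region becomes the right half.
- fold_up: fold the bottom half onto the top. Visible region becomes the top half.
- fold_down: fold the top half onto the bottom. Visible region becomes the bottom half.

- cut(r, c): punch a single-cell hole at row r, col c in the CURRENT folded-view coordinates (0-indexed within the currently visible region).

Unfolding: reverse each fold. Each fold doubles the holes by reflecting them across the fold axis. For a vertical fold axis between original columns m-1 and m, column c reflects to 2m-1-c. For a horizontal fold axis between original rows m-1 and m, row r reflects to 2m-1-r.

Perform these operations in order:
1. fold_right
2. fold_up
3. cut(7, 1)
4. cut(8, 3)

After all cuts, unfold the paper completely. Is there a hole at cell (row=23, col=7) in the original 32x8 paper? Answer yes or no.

Answer: yes

Derivation:
Op 1 fold_right: fold axis v@4; visible region now rows[0,32) x cols[4,8) = 32x4
Op 2 fold_up: fold axis h@16; visible region now rows[0,16) x cols[4,8) = 16x4
Op 3 cut(7, 1): punch at orig (7,5); cuts so far [(7, 5)]; region rows[0,16) x cols[4,8) = 16x4
Op 4 cut(8, 3): punch at orig (8,7); cuts so far [(7, 5), (8, 7)]; region rows[0,16) x cols[4,8) = 16x4
Unfold 1 (reflect across h@16): 4 holes -> [(7, 5), (8, 7), (23, 7), (24, 5)]
Unfold 2 (reflect across v@4): 8 holes -> [(7, 2), (7, 5), (8, 0), (8, 7), (23, 0), (23, 7), (24, 2), (24, 5)]
Holes: [(7, 2), (7, 5), (8, 0), (8, 7), (23, 0), (23, 7), (24, 2), (24, 5)]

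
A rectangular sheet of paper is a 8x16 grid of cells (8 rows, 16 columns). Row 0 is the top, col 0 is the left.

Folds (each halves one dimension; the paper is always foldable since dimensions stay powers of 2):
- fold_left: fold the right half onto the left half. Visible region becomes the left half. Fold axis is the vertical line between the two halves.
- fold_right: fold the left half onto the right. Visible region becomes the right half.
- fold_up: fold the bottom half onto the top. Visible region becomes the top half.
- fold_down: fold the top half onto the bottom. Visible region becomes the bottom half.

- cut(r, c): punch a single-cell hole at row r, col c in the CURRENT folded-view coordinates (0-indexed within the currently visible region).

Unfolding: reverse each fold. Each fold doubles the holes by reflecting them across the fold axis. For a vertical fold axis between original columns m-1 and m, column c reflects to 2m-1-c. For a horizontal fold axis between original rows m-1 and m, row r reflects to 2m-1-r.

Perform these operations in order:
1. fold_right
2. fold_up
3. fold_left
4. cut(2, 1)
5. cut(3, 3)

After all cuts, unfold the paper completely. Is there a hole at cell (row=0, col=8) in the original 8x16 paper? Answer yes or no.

Answer: no

Derivation:
Op 1 fold_right: fold axis v@8; visible region now rows[0,8) x cols[8,16) = 8x8
Op 2 fold_up: fold axis h@4; visible region now rows[0,4) x cols[8,16) = 4x8
Op 3 fold_left: fold axis v@12; visible region now rows[0,4) x cols[8,12) = 4x4
Op 4 cut(2, 1): punch at orig (2,9); cuts so far [(2, 9)]; region rows[0,4) x cols[8,12) = 4x4
Op 5 cut(3, 3): punch at orig (3,11); cuts so far [(2, 9), (3, 11)]; region rows[0,4) x cols[8,12) = 4x4
Unfold 1 (reflect across v@12): 4 holes -> [(2, 9), (2, 14), (3, 11), (3, 12)]
Unfold 2 (reflect across h@4): 8 holes -> [(2, 9), (2, 14), (3, 11), (3, 12), (4, 11), (4, 12), (5, 9), (5, 14)]
Unfold 3 (reflect across v@8): 16 holes -> [(2, 1), (2, 6), (2, 9), (2, 14), (3, 3), (3, 4), (3, 11), (3, 12), (4, 3), (4, 4), (4, 11), (4, 12), (5, 1), (5, 6), (5, 9), (5, 14)]
Holes: [(2, 1), (2, 6), (2, 9), (2, 14), (3, 3), (3, 4), (3, 11), (3, 12), (4, 3), (4, 4), (4, 11), (4, 12), (5, 1), (5, 6), (5, 9), (5, 14)]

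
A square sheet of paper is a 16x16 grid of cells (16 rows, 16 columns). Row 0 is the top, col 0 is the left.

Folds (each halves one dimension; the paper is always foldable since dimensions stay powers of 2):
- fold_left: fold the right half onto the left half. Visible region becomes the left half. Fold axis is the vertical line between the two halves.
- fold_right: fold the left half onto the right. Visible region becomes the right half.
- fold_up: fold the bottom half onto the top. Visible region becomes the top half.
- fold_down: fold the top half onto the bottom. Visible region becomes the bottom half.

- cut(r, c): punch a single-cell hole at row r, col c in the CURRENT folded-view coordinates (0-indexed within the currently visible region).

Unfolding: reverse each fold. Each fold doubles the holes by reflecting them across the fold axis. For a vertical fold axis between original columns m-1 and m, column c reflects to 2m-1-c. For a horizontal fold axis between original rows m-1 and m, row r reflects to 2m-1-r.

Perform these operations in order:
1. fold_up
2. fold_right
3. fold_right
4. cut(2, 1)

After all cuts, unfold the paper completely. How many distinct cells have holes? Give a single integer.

Answer: 8

Derivation:
Op 1 fold_up: fold axis h@8; visible region now rows[0,8) x cols[0,16) = 8x16
Op 2 fold_right: fold axis v@8; visible region now rows[0,8) x cols[8,16) = 8x8
Op 3 fold_right: fold axis v@12; visible region now rows[0,8) x cols[12,16) = 8x4
Op 4 cut(2, 1): punch at orig (2,13); cuts so far [(2, 13)]; region rows[0,8) x cols[12,16) = 8x4
Unfold 1 (reflect across v@12): 2 holes -> [(2, 10), (2, 13)]
Unfold 2 (reflect across v@8): 4 holes -> [(2, 2), (2, 5), (2, 10), (2, 13)]
Unfold 3 (reflect across h@8): 8 holes -> [(2, 2), (2, 5), (2, 10), (2, 13), (13, 2), (13, 5), (13, 10), (13, 13)]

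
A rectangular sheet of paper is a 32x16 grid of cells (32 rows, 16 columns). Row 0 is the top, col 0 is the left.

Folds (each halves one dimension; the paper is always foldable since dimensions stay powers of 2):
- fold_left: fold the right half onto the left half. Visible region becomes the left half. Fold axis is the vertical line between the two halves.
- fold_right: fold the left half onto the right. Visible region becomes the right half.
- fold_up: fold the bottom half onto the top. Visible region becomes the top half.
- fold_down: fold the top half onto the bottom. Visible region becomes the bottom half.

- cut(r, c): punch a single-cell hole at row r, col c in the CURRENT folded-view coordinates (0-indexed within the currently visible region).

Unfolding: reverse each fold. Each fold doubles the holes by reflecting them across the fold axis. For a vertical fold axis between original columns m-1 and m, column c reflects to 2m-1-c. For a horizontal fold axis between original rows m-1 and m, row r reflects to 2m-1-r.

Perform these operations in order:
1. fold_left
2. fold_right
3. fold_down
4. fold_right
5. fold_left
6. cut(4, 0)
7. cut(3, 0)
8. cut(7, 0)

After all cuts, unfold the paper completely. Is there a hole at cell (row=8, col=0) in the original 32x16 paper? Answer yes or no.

Answer: yes

Derivation:
Op 1 fold_left: fold axis v@8; visible region now rows[0,32) x cols[0,8) = 32x8
Op 2 fold_right: fold axis v@4; visible region now rows[0,32) x cols[4,8) = 32x4
Op 3 fold_down: fold axis h@16; visible region now rows[16,32) x cols[4,8) = 16x4
Op 4 fold_right: fold axis v@6; visible region now rows[16,32) x cols[6,8) = 16x2
Op 5 fold_left: fold axis v@7; visible region now rows[16,32) x cols[6,7) = 16x1
Op 6 cut(4, 0): punch at orig (20,6); cuts so far [(20, 6)]; region rows[16,32) x cols[6,7) = 16x1
Op 7 cut(3, 0): punch at orig (19,6); cuts so far [(19, 6), (20, 6)]; region rows[16,32) x cols[6,7) = 16x1
Op 8 cut(7, 0): punch at orig (23,6); cuts so far [(19, 6), (20, 6), (23, 6)]; region rows[16,32) x cols[6,7) = 16x1
Unfold 1 (reflect across v@7): 6 holes -> [(19, 6), (19, 7), (20, 6), (20, 7), (23, 6), (23, 7)]
Unfold 2 (reflect across v@6): 12 holes -> [(19, 4), (19, 5), (19, 6), (19, 7), (20, 4), (20, 5), (20, 6), (20, 7), (23, 4), (23, 5), (23, 6), (23, 7)]
Unfold 3 (reflect across h@16): 24 holes -> [(8, 4), (8, 5), (8, 6), (8, 7), (11, 4), (11, 5), (11, 6), (11, 7), (12, 4), (12, 5), (12, 6), (12, 7), (19, 4), (19, 5), (19, 6), (19, 7), (20, 4), (20, 5), (20, 6), (20, 7), (23, 4), (23, 5), (23, 6), (23, 7)]
Unfold 4 (reflect across v@4): 48 holes -> [(8, 0), (8, 1), (8, 2), (8, 3), (8, 4), (8, 5), (8, 6), (8, 7), (11, 0), (11, 1), (11, 2), (11, 3), (11, 4), (11, 5), (11, 6), (11, 7), (12, 0), (12, 1), (12, 2), (12, 3), (12, 4), (12, 5), (12, 6), (12, 7), (19, 0), (19, 1), (19, 2), (19, 3), (19, 4), (19, 5), (19, 6), (19, 7), (20, 0), (20, 1), (20, 2), (20, 3), (20, 4), (20, 5), (20, 6), (20, 7), (23, 0), (23, 1), (23, 2), (23, 3), (23, 4), (23, 5), (23, 6), (23, 7)]
Unfold 5 (reflect across v@8): 96 holes -> [(8, 0), (8, 1), (8, 2), (8, 3), (8, 4), (8, 5), (8, 6), (8, 7), (8, 8), (8, 9), (8, 10), (8, 11), (8, 12), (8, 13), (8, 14), (8, 15), (11, 0), (11, 1), (11, 2), (11, 3), (11, 4), (11, 5), (11, 6), (11, 7), (11, 8), (11, 9), (11, 10), (11, 11), (11, 12), (11, 13), (11, 14), (11, 15), (12, 0), (12, 1), (12, 2), (12, 3), (12, 4), (12, 5), (12, 6), (12, 7), (12, 8), (12, 9), (12, 10), (12, 11), (12, 12), (12, 13), (12, 14), (12, 15), (19, 0), (19, 1), (19, 2), (19, 3), (19, 4), (19, 5), (19, 6), (19, 7), (19, 8), (19, 9), (19, 10), (19, 11), (19, 12), (19, 13), (19, 14), (19, 15), (20, 0), (20, 1), (20, 2), (20, 3), (20, 4), (20, 5), (20, 6), (20, 7), (20, 8), (20, 9), (20, 10), (20, 11), (20, 12), (20, 13), (20, 14), (20, 15), (23, 0), (23, 1), (23, 2), (23, 3), (23, 4), (23, 5), (23, 6), (23, 7), (23, 8), (23, 9), (23, 10), (23, 11), (23, 12), (23, 13), (23, 14), (23, 15)]
Holes: [(8, 0), (8, 1), (8, 2), (8, 3), (8, 4), (8, 5), (8, 6), (8, 7), (8, 8), (8, 9), (8, 10), (8, 11), (8, 12), (8, 13), (8, 14), (8, 15), (11, 0), (11, 1), (11, 2), (11, 3), (11, 4), (11, 5), (11, 6), (11, 7), (11, 8), (11, 9), (11, 10), (11, 11), (11, 12), (11, 13), (11, 14), (11, 15), (12, 0), (12, 1), (12, 2), (12, 3), (12, 4), (12, 5), (12, 6), (12, 7), (12, 8), (12, 9), (12, 10), (12, 11), (12, 12), (12, 13), (12, 14), (12, 15), (19, 0), (19, 1), (19, 2), (19, 3), (19, 4), (19, 5), (19, 6), (19, 7), (19, 8), (19, 9), (19, 10), (19, 11), (19, 12), (19, 13), (19, 14), (19, 15), (20, 0), (20, 1), (20, 2), (20, 3), (20, 4), (20, 5), (20, 6), (20, 7), (20, 8), (20, 9), (20, 10), (20, 11), (20, 12), (20, 13), (20, 14), (20, 15), (23, 0), (23, 1), (23, 2), (23, 3), (23, 4), (23, 5), (23, 6), (23, 7), (23, 8), (23, 9), (23, 10), (23, 11), (23, 12), (23, 13), (23, 14), (23, 15)]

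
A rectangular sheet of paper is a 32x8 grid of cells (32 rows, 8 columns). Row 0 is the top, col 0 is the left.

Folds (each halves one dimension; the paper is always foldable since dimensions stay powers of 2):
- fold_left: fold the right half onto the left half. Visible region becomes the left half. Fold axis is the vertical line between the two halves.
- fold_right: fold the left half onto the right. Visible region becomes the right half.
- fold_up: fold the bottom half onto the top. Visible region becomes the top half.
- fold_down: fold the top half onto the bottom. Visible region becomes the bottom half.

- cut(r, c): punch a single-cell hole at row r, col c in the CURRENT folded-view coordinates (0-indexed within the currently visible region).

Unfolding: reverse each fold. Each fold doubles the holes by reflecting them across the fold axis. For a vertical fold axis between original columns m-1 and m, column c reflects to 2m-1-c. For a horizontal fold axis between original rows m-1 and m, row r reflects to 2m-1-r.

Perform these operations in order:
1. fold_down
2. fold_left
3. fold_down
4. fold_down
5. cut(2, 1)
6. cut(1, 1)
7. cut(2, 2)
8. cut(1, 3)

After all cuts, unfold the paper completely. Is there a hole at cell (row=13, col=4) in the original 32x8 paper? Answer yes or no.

Answer: yes

Derivation:
Op 1 fold_down: fold axis h@16; visible region now rows[16,32) x cols[0,8) = 16x8
Op 2 fold_left: fold axis v@4; visible region now rows[16,32) x cols[0,4) = 16x4
Op 3 fold_down: fold axis h@24; visible region now rows[24,32) x cols[0,4) = 8x4
Op 4 fold_down: fold axis h@28; visible region now rows[28,32) x cols[0,4) = 4x4
Op 5 cut(2, 1): punch at orig (30,1); cuts so far [(30, 1)]; region rows[28,32) x cols[0,4) = 4x4
Op 6 cut(1, 1): punch at orig (29,1); cuts so far [(29, 1), (30, 1)]; region rows[28,32) x cols[0,4) = 4x4
Op 7 cut(2, 2): punch at orig (30,2); cuts so far [(29, 1), (30, 1), (30, 2)]; region rows[28,32) x cols[0,4) = 4x4
Op 8 cut(1, 3): punch at orig (29,3); cuts so far [(29, 1), (29, 3), (30, 1), (30, 2)]; region rows[28,32) x cols[0,4) = 4x4
Unfold 1 (reflect across h@28): 8 holes -> [(25, 1), (25, 2), (26, 1), (26, 3), (29, 1), (29, 3), (30, 1), (30, 2)]
Unfold 2 (reflect across h@24): 16 holes -> [(17, 1), (17, 2), (18, 1), (18, 3), (21, 1), (21, 3), (22, 1), (22, 2), (25, 1), (25, 2), (26, 1), (26, 3), (29, 1), (29, 3), (30, 1), (30, 2)]
Unfold 3 (reflect across v@4): 32 holes -> [(17, 1), (17, 2), (17, 5), (17, 6), (18, 1), (18, 3), (18, 4), (18, 6), (21, 1), (21, 3), (21, 4), (21, 6), (22, 1), (22, 2), (22, 5), (22, 6), (25, 1), (25, 2), (25, 5), (25, 6), (26, 1), (26, 3), (26, 4), (26, 6), (29, 1), (29, 3), (29, 4), (29, 6), (30, 1), (30, 2), (30, 5), (30, 6)]
Unfold 4 (reflect across h@16): 64 holes -> [(1, 1), (1, 2), (1, 5), (1, 6), (2, 1), (2, 3), (2, 4), (2, 6), (5, 1), (5, 3), (5, 4), (5, 6), (6, 1), (6, 2), (6, 5), (6, 6), (9, 1), (9, 2), (9, 5), (9, 6), (10, 1), (10, 3), (10, 4), (10, 6), (13, 1), (13, 3), (13, 4), (13, 6), (14, 1), (14, 2), (14, 5), (14, 6), (17, 1), (17, 2), (17, 5), (17, 6), (18, 1), (18, 3), (18, 4), (18, 6), (21, 1), (21, 3), (21, 4), (21, 6), (22, 1), (22, 2), (22, 5), (22, 6), (25, 1), (25, 2), (25, 5), (25, 6), (26, 1), (26, 3), (26, 4), (26, 6), (29, 1), (29, 3), (29, 4), (29, 6), (30, 1), (30, 2), (30, 5), (30, 6)]
Holes: [(1, 1), (1, 2), (1, 5), (1, 6), (2, 1), (2, 3), (2, 4), (2, 6), (5, 1), (5, 3), (5, 4), (5, 6), (6, 1), (6, 2), (6, 5), (6, 6), (9, 1), (9, 2), (9, 5), (9, 6), (10, 1), (10, 3), (10, 4), (10, 6), (13, 1), (13, 3), (13, 4), (13, 6), (14, 1), (14, 2), (14, 5), (14, 6), (17, 1), (17, 2), (17, 5), (17, 6), (18, 1), (18, 3), (18, 4), (18, 6), (21, 1), (21, 3), (21, 4), (21, 6), (22, 1), (22, 2), (22, 5), (22, 6), (25, 1), (25, 2), (25, 5), (25, 6), (26, 1), (26, 3), (26, 4), (26, 6), (29, 1), (29, 3), (29, 4), (29, 6), (30, 1), (30, 2), (30, 5), (30, 6)]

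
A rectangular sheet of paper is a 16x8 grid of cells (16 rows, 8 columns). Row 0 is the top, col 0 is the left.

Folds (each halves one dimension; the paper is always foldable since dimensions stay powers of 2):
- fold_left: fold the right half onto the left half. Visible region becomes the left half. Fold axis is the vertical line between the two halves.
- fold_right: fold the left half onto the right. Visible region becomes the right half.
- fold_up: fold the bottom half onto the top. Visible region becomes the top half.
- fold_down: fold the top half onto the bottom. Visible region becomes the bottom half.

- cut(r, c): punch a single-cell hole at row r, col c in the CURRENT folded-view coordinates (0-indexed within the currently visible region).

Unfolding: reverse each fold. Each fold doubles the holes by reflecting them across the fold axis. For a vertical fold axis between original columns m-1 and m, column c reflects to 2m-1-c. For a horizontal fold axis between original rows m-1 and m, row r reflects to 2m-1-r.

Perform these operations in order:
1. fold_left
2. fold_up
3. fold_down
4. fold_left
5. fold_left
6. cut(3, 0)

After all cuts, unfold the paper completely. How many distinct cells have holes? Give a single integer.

Answer: 32

Derivation:
Op 1 fold_left: fold axis v@4; visible region now rows[0,16) x cols[0,4) = 16x4
Op 2 fold_up: fold axis h@8; visible region now rows[0,8) x cols[0,4) = 8x4
Op 3 fold_down: fold axis h@4; visible region now rows[4,8) x cols[0,4) = 4x4
Op 4 fold_left: fold axis v@2; visible region now rows[4,8) x cols[0,2) = 4x2
Op 5 fold_left: fold axis v@1; visible region now rows[4,8) x cols[0,1) = 4x1
Op 6 cut(3, 0): punch at orig (7,0); cuts so far [(7, 0)]; region rows[4,8) x cols[0,1) = 4x1
Unfold 1 (reflect across v@1): 2 holes -> [(7, 0), (7, 1)]
Unfold 2 (reflect across v@2): 4 holes -> [(7, 0), (7, 1), (7, 2), (7, 3)]
Unfold 3 (reflect across h@4): 8 holes -> [(0, 0), (0, 1), (0, 2), (0, 3), (7, 0), (7, 1), (7, 2), (7, 3)]
Unfold 4 (reflect across h@8): 16 holes -> [(0, 0), (0, 1), (0, 2), (0, 3), (7, 0), (7, 1), (7, 2), (7, 3), (8, 0), (8, 1), (8, 2), (8, 3), (15, 0), (15, 1), (15, 2), (15, 3)]
Unfold 5 (reflect across v@4): 32 holes -> [(0, 0), (0, 1), (0, 2), (0, 3), (0, 4), (0, 5), (0, 6), (0, 7), (7, 0), (7, 1), (7, 2), (7, 3), (7, 4), (7, 5), (7, 6), (7, 7), (8, 0), (8, 1), (8, 2), (8, 3), (8, 4), (8, 5), (8, 6), (8, 7), (15, 0), (15, 1), (15, 2), (15, 3), (15, 4), (15, 5), (15, 6), (15, 7)]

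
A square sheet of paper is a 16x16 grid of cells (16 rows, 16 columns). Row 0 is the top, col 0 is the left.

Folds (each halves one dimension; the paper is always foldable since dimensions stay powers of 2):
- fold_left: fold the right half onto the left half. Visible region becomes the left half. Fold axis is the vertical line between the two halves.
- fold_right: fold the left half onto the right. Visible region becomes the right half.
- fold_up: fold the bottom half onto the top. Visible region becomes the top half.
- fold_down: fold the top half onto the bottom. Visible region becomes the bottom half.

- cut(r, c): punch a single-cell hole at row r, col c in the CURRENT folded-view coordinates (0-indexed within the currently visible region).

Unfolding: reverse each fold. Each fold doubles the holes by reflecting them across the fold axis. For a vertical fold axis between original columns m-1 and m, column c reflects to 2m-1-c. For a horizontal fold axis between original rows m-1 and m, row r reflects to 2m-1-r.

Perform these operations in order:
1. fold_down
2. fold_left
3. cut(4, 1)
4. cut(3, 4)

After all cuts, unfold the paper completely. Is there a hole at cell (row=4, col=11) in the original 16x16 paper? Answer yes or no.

Op 1 fold_down: fold axis h@8; visible region now rows[8,16) x cols[0,16) = 8x16
Op 2 fold_left: fold axis v@8; visible region now rows[8,16) x cols[0,8) = 8x8
Op 3 cut(4, 1): punch at orig (12,1); cuts so far [(12, 1)]; region rows[8,16) x cols[0,8) = 8x8
Op 4 cut(3, 4): punch at orig (11,4); cuts so far [(11, 4), (12, 1)]; region rows[8,16) x cols[0,8) = 8x8
Unfold 1 (reflect across v@8): 4 holes -> [(11, 4), (11, 11), (12, 1), (12, 14)]
Unfold 2 (reflect across h@8): 8 holes -> [(3, 1), (3, 14), (4, 4), (4, 11), (11, 4), (11, 11), (12, 1), (12, 14)]
Holes: [(3, 1), (3, 14), (4, 4), (4, 11), (11, 4), (11, 11), (12, 1), (12, 14)]

Answer: yes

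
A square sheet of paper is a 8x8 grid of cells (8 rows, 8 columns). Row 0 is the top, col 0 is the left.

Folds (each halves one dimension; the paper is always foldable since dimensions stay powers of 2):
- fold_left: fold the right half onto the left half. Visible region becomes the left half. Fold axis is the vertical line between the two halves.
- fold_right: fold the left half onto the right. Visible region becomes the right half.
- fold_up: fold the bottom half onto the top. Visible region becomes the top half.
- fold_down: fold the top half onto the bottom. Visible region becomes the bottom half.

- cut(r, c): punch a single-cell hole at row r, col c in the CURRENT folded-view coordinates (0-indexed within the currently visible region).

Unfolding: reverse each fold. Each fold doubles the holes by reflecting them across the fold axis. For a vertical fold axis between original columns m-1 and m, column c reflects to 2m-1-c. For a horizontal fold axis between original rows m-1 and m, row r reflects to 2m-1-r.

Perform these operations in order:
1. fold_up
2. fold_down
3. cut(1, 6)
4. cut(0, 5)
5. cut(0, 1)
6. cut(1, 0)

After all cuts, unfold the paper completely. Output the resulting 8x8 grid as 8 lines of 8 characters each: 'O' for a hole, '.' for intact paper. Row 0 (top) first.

Op 1 fold_up: fold axis h@4; visible region now rows[0,4) x cols[0,8) = 4x8
Op 2 fold_down: fold axis h@2; visible region now rows[2,4) x cols[0,8) = 2x8
Op 3 cut(1, 6): punch at orig (3,6); cuts so far [(3, 6)]; region rows[2,4) x cols[0,8) = 2x8
Op 4 cut(0, 5): punch at orig (2,5); cuts so far [(2, 5), (3, 6)]; region rows[2,4) x cols[0,8) = 2x8
Op 5 cut(0, 1): punch at orig (2,1); cuts so far [(2, 1), (2, 5), (3, 6)]; region rows[2,4) x cols[0,8) = 2x8
Op 6 cut(1, 0): punch at orig (3,0); cuts so far [(2, 1), (2, 5), (3, 0), (3, 6)]; region rows[2,4) x cols[0,8) = 2x8
Unfold 1 (reflect across h@2): 8 holes -> [(0, 0), (0, 6), (1, 1), (1, 5), (2, 1), (2, 5), (3, 0), (3, 6)]
Unfold 2 (reflect across h@4): 16 holes -> [(0, 0), (0, 6), (1, 1), (1, 5), (2, 1), (2, 5), (3, 0), (3, 6), (4, 0), (4, 6), (5, 1), (5, 5), (6, 1), (6, 5), (7, 0), (7, 6)]

Answer: O.....O.
.O...O..
.O...O..
O.....O.
O.....O.
.O...O..
.O...O..
O.....O.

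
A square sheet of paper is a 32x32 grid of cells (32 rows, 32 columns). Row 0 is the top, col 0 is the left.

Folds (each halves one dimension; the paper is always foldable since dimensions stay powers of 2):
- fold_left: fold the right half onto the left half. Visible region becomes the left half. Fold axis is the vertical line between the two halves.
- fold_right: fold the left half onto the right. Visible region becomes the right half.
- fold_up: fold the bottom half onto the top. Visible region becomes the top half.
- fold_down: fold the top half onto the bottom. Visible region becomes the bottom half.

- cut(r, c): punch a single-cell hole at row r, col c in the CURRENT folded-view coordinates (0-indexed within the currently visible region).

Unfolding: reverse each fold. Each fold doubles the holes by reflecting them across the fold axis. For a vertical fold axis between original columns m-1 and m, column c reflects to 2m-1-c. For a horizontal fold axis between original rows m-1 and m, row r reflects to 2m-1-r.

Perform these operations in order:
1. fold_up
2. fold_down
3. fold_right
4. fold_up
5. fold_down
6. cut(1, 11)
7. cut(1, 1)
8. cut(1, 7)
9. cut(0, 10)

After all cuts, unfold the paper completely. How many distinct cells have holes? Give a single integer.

Op 1 fold_up: fold axis h@16; visible region now rows[0,16) x cols[0,32) = 16x32
Op 2 fold_down: fold axis h@8; visible region now rows[8,16) x cols[0,32) = 8x32
Op 3 fold_right: fold axis v@16; visible region now rows[8,16) x cols[16,32) = 8x16
Op 4 fold_up: fold axis h@12; visible region now rows[8,12) x cols[16,32) = 4x16
Op 5 fold_down: fold axis h@10; visible region now rows[10,12) x cols[16,32) = 2x16
Op 6 cut(1, 11): punch at orig (11,27); cuts so far [(11, 27)]; region rows[10,12) x cols[16,32) = 2x16
Op 7 cut(1, 1): punch at orig (11,17); cuts so far [(11, 17), (11, 27)]; region rows[10,12) x cols[16,32) = 2x16
Op 8 cut(1, 7): punch at orig (11,23); cuts so far [(11, 17), (11, 23), (11, 27)]; region rows[10,12) x cols[16,32) = 2x16
Op 9 cut(0, 10): punch at orig (10,26); cuts so far [(10, 26), (11, 17), (11, 23), (11, 27)]; region rows[10,12) x cols[16,32) = 2x16
Unfold 1 (reflect across h@10): 8 holes -> [(8, 17), (8, 23), (8, 27), (9, 26), (10, 26), (11, 17), (11, 23), (11, 27)]
Unfold 2 (reflect across h@12): 16 holes -> [(8, 17), (8, 23), (8, 27), (9, 26), (10, 26), (11, 17), (11, 23), (11, 27), (12, 17), (12, 23), (12, 27), (13, 26), (14, 26), (15, 17), (15, 23), (15, 27)]
Unfold 3 (reflect across v@16): 32 holes -> [(8, 4), (8, 8), (8, 14), (8, 17), (8, 23), (8, 27), (9, 5), (9, 26), (10, 5), (10, 26), (11, 4), (11, 8), (11, 14), (11, 17), (11, 23), (11, 27), (12, 4), (12, 8), (12, 14), (12, 17), (12, 23), (12, 27), (13, 5), (13, 26), (14, 5), (14, 26), (15, 4), (15, 8), (15, 14), (15, 17), (15, 23), (15, 27)]
Unfold 4 (reflect across h@8): 64 holes -> [(0, 4), (0, 8), (0, 14), (0, 17), (0, 23), (0, 27), (1, 5), (1, 26), (2, 5), (2, 26), (3, 4), (3, 8), (3, 14), (3, 17), (3, 23), (3, 27), (4, 4), (4, 8), (4, 14), (4, 17), (4, 23), (4, 27), (5, 5), (5, 26), (6, 5), (6, 26), (7, 4), (7, 8), (7, 14), (7, 17), (7, 23), (7, 27), (8, 4), (8, 8), (8, 14), (8, 17), (8, 23), (8, 27), (9, 5), (9, 26), (10, 5), (10, 26), (11, 4), (11, 8), (11, 14), (11, 17), (11, 23), (11, 27), (12, 4), (12, 8), (12, 14), (12, 17), (12, 23), (12, 27), (13, 5), (13, 26), (14, 5), (14, 26), (15, 4), (15, 8), (15, 14), (15, 17), (15, 23), (15, 27)]
Unfold 5 (reflect across h@16): 128 holes -> [(0, 4), (0, 8), (0, 14), (0, 17), (0, 23), (0, 27), (1, 5), (1, 26), (2, 5), (2, 26), (3, 4), (3, 8), (3, 14), (3, 17), (3, 23), (3, 27), (4, 4), (4, 8), (4, 14), (4, 17), (4, 23), (4, 27), (5, 5), (5, 26), (6, 5), (6, 26), (7, 4), (7, 8), (7, 14), (7, 17), (7, 23), (7, 27), (8, 4), (8, 8), (8, 14), (8, 17), (8, 23), (8, 27), (9, 5), (9, 26), (10, 5), (10, 26), (11, 4), (11, 8), (11, 14), (11, 17), (11, 23), (11, 27), (12, 4), (12, 8), (12, 14), (12, 17), (12, 23), (12, 27), (13, 5), (13, 26), (14, 5), (14, 26), (15, 4), (15, 8), (15, 14), (15, 17), (15, 23), (15, 27), (16, 4), (16, 8), (16, 14), (16, 17), (16, 23), (16, 27), (17, 5), (17, 26), (18, 5), (18, 26), (19, 4), (19, 8), (19, 14), (19, 17), (19, 23), (19, 27), (20, 4), (20, 8), (20, 14), (20, 17), (20, 23), (20, 27), (21, 5), (21, 26), (22, 5), (22, 26), (23, 4), (23, 8), (23, 14), (23, 17), (23, 23), (23, 27), (24, 4), (24, 8), (24, 14), (24, 17), (24, 23), (24, 27), (25, 5), (25, 26), (26, 5), (26, 26), (27, 4), (27, 8), (27, 14), (27, 17), (27, 23), (27, 27), (28, 4), (28, 8), (28, 14), (28, 17), (28, 23), (28, 27), (29, 5), (29, 26), (30, 5), (30, 26), (31, 4), (31, 8), (31, 14), (31, 17), (31, 23), (31, 27)]

Answer: 128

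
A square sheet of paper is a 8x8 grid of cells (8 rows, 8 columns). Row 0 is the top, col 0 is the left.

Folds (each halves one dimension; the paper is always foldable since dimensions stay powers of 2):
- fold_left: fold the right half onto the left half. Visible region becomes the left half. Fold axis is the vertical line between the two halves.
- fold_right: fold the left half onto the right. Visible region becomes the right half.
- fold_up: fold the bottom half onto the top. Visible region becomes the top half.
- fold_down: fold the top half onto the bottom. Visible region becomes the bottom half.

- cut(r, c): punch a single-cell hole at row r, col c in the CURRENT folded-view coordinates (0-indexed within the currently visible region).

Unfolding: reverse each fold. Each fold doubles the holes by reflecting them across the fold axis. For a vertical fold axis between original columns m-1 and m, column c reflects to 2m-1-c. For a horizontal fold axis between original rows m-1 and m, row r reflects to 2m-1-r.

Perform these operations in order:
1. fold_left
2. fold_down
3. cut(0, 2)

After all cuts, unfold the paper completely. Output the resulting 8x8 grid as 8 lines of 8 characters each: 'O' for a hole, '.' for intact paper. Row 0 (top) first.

Op 1 fold_left: fold axis v@4; visible region now rows[0,8) x cols[0,4) = 8x4
Op 2 fold_down: fold axis h@4; visible region now rows[4,8) x cols[0,4) = 4x4
Op 3 cut(0, 2): punch at orig (4,2); cuts so far [(4, 2)]; region rows[4,8) x cols[0,4) = 4x4
Unfold 1 (reflect across h@4): 2 holes -> [(3, 2), (4, 2)]
Unfold 2 (reflect across v@4): 4 holes -> [(3, 2), (3, 5), (4, 2), (4, 5)]

Answer: ........
........
........
..O..O..
..O..O..
........
........
........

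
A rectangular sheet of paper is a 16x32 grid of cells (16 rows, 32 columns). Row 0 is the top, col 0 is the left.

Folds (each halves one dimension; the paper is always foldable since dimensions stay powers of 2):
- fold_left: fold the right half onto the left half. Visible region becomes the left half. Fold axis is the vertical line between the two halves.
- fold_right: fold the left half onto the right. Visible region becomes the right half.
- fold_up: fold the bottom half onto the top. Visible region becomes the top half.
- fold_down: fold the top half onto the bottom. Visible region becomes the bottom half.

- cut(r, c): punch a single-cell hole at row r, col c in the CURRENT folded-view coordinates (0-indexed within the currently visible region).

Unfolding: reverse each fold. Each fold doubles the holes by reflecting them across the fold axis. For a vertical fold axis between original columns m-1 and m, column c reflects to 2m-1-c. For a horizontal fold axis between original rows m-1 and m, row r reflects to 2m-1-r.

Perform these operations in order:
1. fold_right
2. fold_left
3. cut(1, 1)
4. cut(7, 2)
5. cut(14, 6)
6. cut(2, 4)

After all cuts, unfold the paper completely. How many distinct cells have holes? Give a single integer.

Op 1 fold_right: fold axis v@16; visible region now rows[0,16) x cols[16,32) = 16x16
Op 2 fold_left: fold axis v@24; visible region now rows[0,16) x cols[16,24) = 16x8
Op 3 cut(1, 1): punch at orig (1,17); cuts so far [(1, 17)]; region rows[0,16) x cols[16,24) = 16x8
Op 4 cut(7, 2): punch at orig (7,18); cuts so far [(1, 17), (7, 18)]; region rows[0,16) x cols[16,24) = 16x8
Op 5 cut(14, 6): punch at orig (14,22); cuts so far [(1, 17), (7, 18), (14, 22)]; region rows[0,16) x cols[16,24) = 16x8
Op 6 cut(2, 4): punch at orig (2,20); cuts so far [(1, 17), (2, 20), (7, 18), (14, 22)]; region rows[0,16) x cols[16,24) = 16x8
Unfold 1 (reflect across v@24): 8 holes -> [(1, 17), (1, 30), (2, 20), (2, 27), (7, 18), (7, 29), (14, 22), (14, 25)]
Unfold 2 (reflect across v@16): 16 holes -> [(1, 1), (1, 14), (1, 17), (1, 30), (2, 4), (2, 11), (2, 20), (2, 27), (7, 2), (7, 13), (7, 18), (7, 29), (14, 6), (14, 9), (14, 22), (14, 25)]

Answer: 16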